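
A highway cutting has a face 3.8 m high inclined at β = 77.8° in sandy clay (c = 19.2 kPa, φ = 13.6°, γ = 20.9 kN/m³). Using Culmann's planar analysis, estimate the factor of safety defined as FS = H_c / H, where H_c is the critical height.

H_c = (4c/γ) · sinβ cosφ / [1 − cos(β − φ)]
    = (4·19.2/20.9) · sin77.8°·cos13.6° / [1 − cos64.2°]
    = 3.675 · 0.9500 / 0.5648 = 6.18 m
FS = H_c / H = 6.18 / 3.8 = 1.627

FS = 1.63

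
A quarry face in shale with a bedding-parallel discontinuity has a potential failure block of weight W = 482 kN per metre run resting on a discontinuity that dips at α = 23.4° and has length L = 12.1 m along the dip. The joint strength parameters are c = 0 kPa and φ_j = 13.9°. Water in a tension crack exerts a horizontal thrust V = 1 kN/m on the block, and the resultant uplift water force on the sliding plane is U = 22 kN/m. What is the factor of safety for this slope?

FS = 0.54

Resolving the block weight along and normal to the plane and applying the Mohr–Coulomb strength on the joint:
N' = W cosα − U − V sinα = 482·cos23.4° − 22 − 1·sin23.4° = 420.0 kN/m
Driving force T = W sinα + V cosα = 482·sin23.4° + 1·cos23.4° = 192.3 kN/m
Resisting force R = c·L + N'·tanφ_j = 0·12.1 + 420.0·tan13.9° = 0.0 + 103.9 = 103.9 kN/m
FS = R / T = 103.9 / 192.3 = 0.540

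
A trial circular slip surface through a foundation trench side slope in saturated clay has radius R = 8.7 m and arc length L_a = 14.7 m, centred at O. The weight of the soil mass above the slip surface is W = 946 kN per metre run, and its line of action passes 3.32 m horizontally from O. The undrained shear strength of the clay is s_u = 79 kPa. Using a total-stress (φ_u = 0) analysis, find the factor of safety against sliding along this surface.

Taking moments about the centre O, the resisting moment is provided by the undrained shear strength acting along the arc:
M_R = s_u·L_a·R = 79·14.70·8.7 = 10103.3 kN·m/m
M_D = W·d = 946·3.32 = 3140.7 kN·m/m
FS = M_R / M_D = 10103.3 / 3140.7 = 3.217

FS = 3.22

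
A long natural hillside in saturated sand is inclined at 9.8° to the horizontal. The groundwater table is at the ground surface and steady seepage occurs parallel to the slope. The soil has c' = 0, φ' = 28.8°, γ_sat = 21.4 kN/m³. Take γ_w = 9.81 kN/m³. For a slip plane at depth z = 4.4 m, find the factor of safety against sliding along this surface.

FS = 1.72

With seepage parallel to the slope and the water table at the surface, the effective normal stress on the slip plane uses the buoyant unit weight γ' = γ_sat − γ_w while the driving shear stress uses γ_sat:
FS = [c' + γ' z cos²β tanφ'] / [γ_sat z sinβ cosβ]
(For c' = 0 this reduces to FS = (γ'/γ_sat)·tanφ'/tanβ.)
γ' = 21.4 − 9.81 = 11.59 kN/m³
Numerator = 0.0 + 11.59·4.4·cos²9.8°·tan28.8° = 0.0 + 11.59·4.4·0.9710·0.5498 = 27.223 kPa
Denominator = 21.4·4.4·sin9.8°·cos9.8° = 21.4·4.4·0.1702·0.9854 = 15.793 kPa
FS = 27.223 / 15.793 = 1.724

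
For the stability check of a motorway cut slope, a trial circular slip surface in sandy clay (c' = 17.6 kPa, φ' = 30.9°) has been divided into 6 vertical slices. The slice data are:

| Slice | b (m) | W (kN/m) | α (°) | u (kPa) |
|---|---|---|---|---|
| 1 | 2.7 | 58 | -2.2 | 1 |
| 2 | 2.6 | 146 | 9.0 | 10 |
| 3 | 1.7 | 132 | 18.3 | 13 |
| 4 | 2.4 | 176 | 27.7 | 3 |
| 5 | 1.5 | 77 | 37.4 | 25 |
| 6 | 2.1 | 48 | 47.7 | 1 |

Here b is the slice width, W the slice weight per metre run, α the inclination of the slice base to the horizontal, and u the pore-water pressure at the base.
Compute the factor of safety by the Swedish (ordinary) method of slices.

Ordinary method of slices: FS = Σ[c'·Δl_i + (W_i cosα_i − u_i·Δl_i)·tanφ'] / Σ W_i sinα_i, with Δl_i = b_i / cosα_i.
Slice 1: Δl = 2.7/cos(-2.2°) = 2.702 m; N'_1 = 58·cos(-2.2°) − 1·2.702 = 55.3; c'Δl = 47.56; W sinα = -2.2
Slice 2: Δl = 2.6/cos9.0° = 2.632 m; N'_2 = 146·cos9.0° − 10·2.632 = 117.9; c'Δl = 46.33; W sinα = 22.8
Slice 3: Δl = 1.7/cos18.3° = 1.791 m; N'_3 = 132·cos18.3° − 13·1.791 = 102.0; c'Δl = 31.51; W sinα = 41.4
Slice 4: Δl = 2.4/cos27.7° = 2.711 m; N'_4 = 176·cos27.7° − 3·2.711 = 147.7; c'Δl = 47.71; W sinα = 81.8
Slice 5: Δl = 1.5/cos37.4° = 1.888 m; N'_5 = 77·cos37.4° − 25·1.888 = 14.0; c'Δl = 33.23; W sinα = 46.8
Slice 6: Δl = 2.1/cos47.7° = 3.120 m; N'_6 = 48·cos47.7° − 1·3.120 = 29.2; c'Δl = 54.92; W sinα = 35.5
Σc'Δl = 261.3 kN/m; ΣN' = 466.0 kN/m; ΣW sinα = 226.1 kN/m
Resisting = 261.3 + 466.0·tan30.9° = 261.3 + 278.9 = 540.2 kN/m
FS = 540.2 / 226.1 = 2.389

FS = 2.39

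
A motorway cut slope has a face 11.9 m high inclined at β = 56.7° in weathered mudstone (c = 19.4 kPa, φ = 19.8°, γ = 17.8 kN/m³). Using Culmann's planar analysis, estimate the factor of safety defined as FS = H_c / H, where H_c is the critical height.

H_c = (4c/γ) · sinβ cosφ / [1 − cos(β − φ)]
    = (4·19.4/17.8) · sin56.7°·cos19.8° / [1 − cos36.9°]
    = 4.360 · 0.7864 / 0.2003 = 17.11 m
FS = H_c / H = 17.11 / 11.9 = 1.438

FS = 1.44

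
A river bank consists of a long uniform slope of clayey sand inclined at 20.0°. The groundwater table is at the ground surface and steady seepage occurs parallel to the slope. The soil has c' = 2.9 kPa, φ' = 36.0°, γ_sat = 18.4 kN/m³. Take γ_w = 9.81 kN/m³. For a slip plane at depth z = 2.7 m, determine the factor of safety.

FS = 1.11

With seepage parallel to the slope and the water table at the surface, the effective normal stress on the slip plane uses the buoyant unit weight γ' = γ_sat − γ_w while the driving shear stress uses γ_sat:
FS = [c' + γ' z cos²β tanφ'] / [γ_sat z sinβ cosβ]
γ' = 18.4 − 9.81 = 8.59 kN/m³
Numerator = 2.9 + 8.59·2.7·cos²20.0°·tan36.0° = 2.9 + 8.59·2.7·0.8830·0.7265 = 17.780 kPa
Denominator = 18.4·2.7·sin20.0°·cos20.0° = 18.4·2.7·0.3420·0.9397 = 15.967 kPa
FS = 17.780 / 15.967 = 1.114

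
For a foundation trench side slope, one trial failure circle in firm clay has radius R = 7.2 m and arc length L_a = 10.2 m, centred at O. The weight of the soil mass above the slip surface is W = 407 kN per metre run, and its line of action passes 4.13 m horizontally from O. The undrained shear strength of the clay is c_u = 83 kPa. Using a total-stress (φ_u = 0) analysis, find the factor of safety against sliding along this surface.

FS = 3.63

Taking moments about the centre O, the resisting moment is provided by the undrained shear strength acting along the arc:
M_R = c_u·L_a·R = 83·10.20·7.2 = 6095.5 kN·m/m
M_D = W·d = 407·4.13 = 1680.9 kN·m/m
FS = M_R / M_D = 6095.5 / 1680.9 = 3.626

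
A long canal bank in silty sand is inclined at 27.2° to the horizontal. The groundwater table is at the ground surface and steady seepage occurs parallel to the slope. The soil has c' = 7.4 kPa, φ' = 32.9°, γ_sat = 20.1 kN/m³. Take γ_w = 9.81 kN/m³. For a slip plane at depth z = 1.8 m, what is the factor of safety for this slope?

FS = 1.15

With seepage parallel to the slope and the water table at the surface, the effective normal stress on the slip plane uses the buoyant unit weight γ' = γ_sat − γ_w while the driving shear stress uses γ_sat:
FS = [c' + γ' z cos²β tanφ'] / [γ_sat z sinβ cosβ]
γ' = 20.1 − 9.81 = 10.29 kN/m³
Numerator = 7.4 + 10.29·1.8·cos²27.2°·tan32.9° = 7.4 + 10.29·1.8·0.7911·0.6469 = 16.879 kPa
Denominator = 20.1·1.8·sin27.2°·cos27.2° = 20.1·1.8·0.4571·0.8894 = 14.709 kPa
FS = 16.879 / 14.709 = 1.148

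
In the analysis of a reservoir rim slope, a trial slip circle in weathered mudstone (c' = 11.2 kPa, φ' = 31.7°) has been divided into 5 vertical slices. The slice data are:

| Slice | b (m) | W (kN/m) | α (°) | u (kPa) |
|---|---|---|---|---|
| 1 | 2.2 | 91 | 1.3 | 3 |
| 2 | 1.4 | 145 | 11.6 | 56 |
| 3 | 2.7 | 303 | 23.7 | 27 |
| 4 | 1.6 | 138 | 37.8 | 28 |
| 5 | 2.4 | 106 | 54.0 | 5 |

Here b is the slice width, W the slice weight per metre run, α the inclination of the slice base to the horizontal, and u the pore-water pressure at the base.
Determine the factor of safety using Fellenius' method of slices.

FS = 1.28

Ordinary method of slices: FS = Σ[c'·Δl_i + (W_i cosα_i − u_i·Δl_i)·tanφ'] / Σ W_i sinα_i, with Δl_i = b_i / cosα_i.
Slice 1: Δl = 2.2/cos1.3° = 2.201 m; N'_1 = 91·cos1.3° − 3·2.201 = 84.4; c'Δl = 24.65; W sinα = 2.1
Slice 2: Δl = 1.4/cos11.6° = 1.429 m; N'_2 = 145·cos11.6° − 56·1.429 = 62.0; c'Δl = 16.01; W sinα = 29.2
Slice 3: Δl = 2.7/cos23.7° = 2.949 m; N'_3 = 303·cos23.7° − 27·2.949 = 197.8; c'Δl = 33.03; W sinα = 121.8
Slice 4: Δl = 1.6/cos37.8° = 2.025 m; N'_4 = 138·cos37.8° − 28·2.025 = 52.3; c'Δl = 22.68; W sinα = 84.6
Slice 5: Δl = 2.4/cos54.0° = 4.083 m; N'_5 = 106·cos54.0° − 5·4.083 = 41.9; c'Δl = 45.73; W sinα = 85.8
Σc'Δl = 142.1 kN/m; ΣN' = 438.4 kN/m; ΣW sinα = 323.3 kN/m
Resisting = 142.1 + 438.4·tan31.7° = 142.1 + 270.8 = 412.9 kN/m
FS = 412.9 / 323.3 = 1.277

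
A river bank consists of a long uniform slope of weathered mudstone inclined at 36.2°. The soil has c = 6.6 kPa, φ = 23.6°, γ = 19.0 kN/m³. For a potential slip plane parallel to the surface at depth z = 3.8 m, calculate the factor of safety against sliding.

For an infinite slope with a slip plane parallel to the surface (no pore pressure): FS = [c + γz cos²β tanφ] / [γz sinβ cosβ].
γz = 19.0·3.8 = 72.20 kN/m²
Numerator = 6.6 + 72.20·cos²36.2°·tan23.6° = 6.6 + 72.20·0.6512·0.4369 = 27.141 kPa
Denominator = 72.20·sin36.2°·cos36.2° = 72.20·0.5906·0.8070 = 34.410 kPa
FS = 27.141 / 34.410 = 0.789

FS = 0.79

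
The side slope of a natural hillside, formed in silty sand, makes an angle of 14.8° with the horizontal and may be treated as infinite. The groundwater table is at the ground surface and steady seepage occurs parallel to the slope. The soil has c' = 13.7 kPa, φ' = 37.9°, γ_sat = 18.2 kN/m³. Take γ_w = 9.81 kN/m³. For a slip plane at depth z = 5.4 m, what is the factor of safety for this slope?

FS = 1.92

With seepage parallel to the slope and the water table at the surface, the effective normal stress on the slip plane uses the buoyant unit weight γ' = γ_sat − γ_w while the driving shear stress uses γ_sat:
FS = [c' + γ' z cos²β tanφ'] / [γ_sat z sinβ cosβ]
γ' = 18.2 − 9.81 = 8.39 kN/m³
Numerator = 13.7 + 8.39·5.4·cos²14.8°·tan37.9° = 13.7 + 8.39·5.4·0.9347·0.7785 = 46.668 kPa
Denominator = 18.2·5.4·sin14.8°·cos14.8° = 18.2·5.4·0.2554·0.9668 = 24.272 kPa
FS = 46.668 / 24.272 = 1.923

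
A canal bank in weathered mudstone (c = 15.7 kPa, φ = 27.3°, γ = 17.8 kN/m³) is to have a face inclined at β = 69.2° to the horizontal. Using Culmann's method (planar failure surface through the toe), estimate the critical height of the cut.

H_c = 11.46 m

Culmann's analysis gives the critical failure plane at α_cr = (β + φ)/2 = (69.2 + 27.3)/2 = 48.2°, and the critical height
H_c = (4c/γ) · sinβ cosφ / [1 − cos(β − φ)]
    = (4·15.7/17.8) · sin69.2°·cos27.3° / [1 − cos(41.9°)]
    = 3.528 · 0.9348·0.8886 / [1 − 0.7443]
    = 3.528 · 0.8307 / 0.2557
    = 11.46 m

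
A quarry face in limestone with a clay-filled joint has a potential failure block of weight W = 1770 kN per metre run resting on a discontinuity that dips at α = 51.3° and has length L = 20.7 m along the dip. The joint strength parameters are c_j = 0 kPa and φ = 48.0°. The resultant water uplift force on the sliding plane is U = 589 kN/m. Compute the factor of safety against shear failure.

Resolving the block weight along and normal to the plane and applying the Mohr–Coulomb strength on the joint:
N' = W cosα − U = 1770·cos51.3° − 589 = 517.7 kN/m
Driving force T = W sinα = 1770·sin51.3° = 1381.4 kN/m
Resisting force R = c_j·L + N'·tanφ = 0·20.7 + 517.7·tan48.0° = 0.0 + 574.9 = 574.9 kN/m
FS = R / T = 574.9 / 1381.4 = 0.416

FS = 0.42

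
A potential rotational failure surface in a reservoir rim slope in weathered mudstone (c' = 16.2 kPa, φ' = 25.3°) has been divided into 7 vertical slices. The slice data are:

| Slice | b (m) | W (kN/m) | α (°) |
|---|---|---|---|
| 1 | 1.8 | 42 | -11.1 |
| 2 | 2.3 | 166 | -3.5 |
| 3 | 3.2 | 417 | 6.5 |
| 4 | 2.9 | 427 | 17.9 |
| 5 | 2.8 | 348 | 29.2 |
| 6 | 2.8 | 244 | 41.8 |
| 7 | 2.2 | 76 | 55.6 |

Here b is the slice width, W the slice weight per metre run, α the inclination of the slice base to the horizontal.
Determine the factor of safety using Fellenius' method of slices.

FS = 1.94

Ordinary method of slices: FS = Σ[c'·Δl_i + (W_i cosα_i)·tanφ'] / Σ W_i sinα_i, with Δl_i = b_i / cosα_i.
Slice 1: Δl = 1.8/cos(-11.1°) = 1.834 m; N'_1 = 42·cos(-11.1°) = 41.2; c'Δl = 29.72; W sinα = -8.1
Slice 2: Δl = 2.3/cos(-3.5°) = 2.304 m; N'_2 = 166·cos(-3.5°) = 165.7; c'Δl = 37.33; W sinα = -10.1
Slice 3: Δl = 3.2/cos6.5° = 3.221 m; N'_3 = 417·cos6.5° = 414.3; c'Δl = 52.18; W sinα = 47.2
Slice 4: Δl = 2.9/cos17.9° = 3.048 m; N'_4 = 427·cos17.9° = 406.3; c'Δl = 49.37; W sinα = 131.2
Slice 5: Δl = 2.8/cos29.2° = 3.208 m; N'_5 = 348·cos29.2° = 303.8; c'Δl = 51.96; W sinα = 169.8
Slice 6: Δl = 2.8/cos41.8° = 3.756 m; N'_6 = 244·cos41.8° = 181.9; c'Δl = 60.85; W sinα = 162.6
Slice 7: Δl = 2.2/cos55.6° = 3.894 m; N'_7 = 76·cos55.6° = 42.9; c'Δl = 63.08; W sinα = 62.7
Σc'Δl = 344.5 kN/m; ΣN' = 1556.2 kN/m; ΣW sinα = 555.3 kN/m
Resisting = 344.5 + 1556.2·tan25.3° = 344.5 + 735.6 = 1080.1 kN/m
FS = 1080.1 / 555.3 = 1.945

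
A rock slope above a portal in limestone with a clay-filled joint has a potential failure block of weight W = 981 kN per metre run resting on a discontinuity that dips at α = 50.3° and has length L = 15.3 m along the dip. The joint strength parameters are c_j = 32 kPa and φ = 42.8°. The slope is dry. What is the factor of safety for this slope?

FS = 1.42

Resolving the block weight along and normal to the plane and applying the Mohr–Coulomb strength on the joint:
N' = W cosα = 981·cos50.3° = 626.6 kN/m
Driving force T = W sinα = 981·sin50.3° = 754.8 kN/m
Resisting force R = c_j·L + N'·tanφ = 32·15.3 + 626.6·tan42.8° = 489.6 + 580.3 = 1069.9 kN/m
FS = R / T = 1069.9 / 754.8 = 1.417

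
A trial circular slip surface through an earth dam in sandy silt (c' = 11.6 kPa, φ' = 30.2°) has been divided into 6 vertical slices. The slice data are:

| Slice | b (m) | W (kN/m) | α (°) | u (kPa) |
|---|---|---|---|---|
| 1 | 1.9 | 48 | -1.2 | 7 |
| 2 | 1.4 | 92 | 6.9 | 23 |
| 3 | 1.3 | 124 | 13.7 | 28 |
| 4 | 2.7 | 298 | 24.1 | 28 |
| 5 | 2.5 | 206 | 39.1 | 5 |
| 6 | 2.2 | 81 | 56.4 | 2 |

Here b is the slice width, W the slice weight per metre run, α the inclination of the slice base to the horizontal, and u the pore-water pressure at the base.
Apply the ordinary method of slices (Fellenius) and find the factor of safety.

Ordinary method of slices: FS = Σ[c'·Δl_i + (W_i cosα_i − u_i·Δl_i)·tanφ'] / Σ W_i sinα_i, with Δl_i = b_i / cosα_i.
Slice 1: Δl = 1.9/cos(-1.2°) = 1.900 m; N'_1 = 48·cos(-1.2°) − 7·1.900 = 34.7; c'Δl = 22.04; W sinα = -1.0
Slice 2: Δl = 1.4/cos6.9° = 1.410 m; N'_2 = 92·cos6.9° − 23·1.410 = 58.9; c'Δl = 16.36; W sinα = 11.1
Slice 3: Δl = 1.3/cos13.7° = 1.338 m; N'_3 = 124·cos13.7° − 28·1.338 = 83.0; c'Δl = 15.52; W sinα = 29.4
Slice 4: Δl = 2.7/cos24.1° = 2.958 m; N'_4 = 298·cos24.1° − 28·2.958 = 189.2; c'Δl = 34.31; W sinα = 121.7
Slice 5: Δl = 2.5/cos39.1° = 3.221 m; N'_5 = 206·cos39.1° − 5·3.221 = 143.8; c'Δl = 37.37; W sinα = 129.9
Slice 6: Δl = 2.2/cos56.4° = 3.975 m; N'_6 = 81·cos56.4° − 2·3.975 = 36.9; c'Δl = 46.12; W sinα = 67.5
Σc'Δl = 171.7 kN/m; ΣN' = 546.4 kN/m; ΣW sinα = 358.5 kN/m
Resisting = 171.7 + 546.4·tan30.2° = 171.7 + 318.0 = 489.7 kN/m
FS = 489.7 / 358.5 = 1.366

FS = 1.37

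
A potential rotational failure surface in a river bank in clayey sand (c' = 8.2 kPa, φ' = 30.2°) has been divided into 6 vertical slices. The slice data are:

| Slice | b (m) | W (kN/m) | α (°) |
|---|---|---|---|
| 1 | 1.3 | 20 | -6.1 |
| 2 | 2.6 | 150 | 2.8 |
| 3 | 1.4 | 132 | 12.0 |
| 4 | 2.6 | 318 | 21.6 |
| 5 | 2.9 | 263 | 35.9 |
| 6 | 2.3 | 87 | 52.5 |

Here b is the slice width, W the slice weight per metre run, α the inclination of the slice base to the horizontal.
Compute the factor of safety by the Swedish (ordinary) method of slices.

FS = 1.68

Ordinary method of slices: FS = Σ[c'·Δl_i + (W_i cosα_i)·tanφ'] / Σ W_i sinα_i, with Δl_i = b_i / cosα_i.
Slice 1: Δl = 1.3/cos(-6.1°) = 1.307 m; N'_1 = 20·cos(-6.1°) = 19.9; c'Δl = 10.72; W sinα = -2.1
Slice 2: Δl = 2.6/cos2.8° = 2.603 m; N'_2 = 150·cos2.8° = 149.8; c'Δl = 21.35; W sinα = 7.3
Slice 3: Δl = 1.4/cos12.0° = 1.431 m; N'_3 = 132·cos12.0° = 129.1; c'Δl = 11.74; W sinα = 27.4
Slice 4: Δl = 2.6/cos21.6° = 2.796 m; N'_4 = 318·cos21.6° = 295.7; c'Δl = 22.93; W sinα = 117.1
Slice 5: Δl = 2.9/cos35.9° = 3.580 m; N'_5 = 263·cos35.9° = 213.0; c'Δl = 29.36; W sinα = 154.2
Slice 6: Δl = 2.3/cos52.5° = 3.778 m; N'_6 = 87·cos52.5° = 53.0; c'Δl = 30.98; W sinα = 69.0
Σc'Δl = 127.1 kN/m; ΣN' = 860.5 kN/m; ΣW sinα = 372.9 kN/m
Resisting = 127.1 + 860.5·tan30.2° = 127.1 + 500.8 = 627.9 kN/m
FS = 627.9 / 372.9 = 1.684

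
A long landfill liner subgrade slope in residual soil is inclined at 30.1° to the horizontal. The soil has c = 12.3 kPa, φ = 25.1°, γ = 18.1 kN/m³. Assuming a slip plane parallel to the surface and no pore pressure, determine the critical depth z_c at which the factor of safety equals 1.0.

Setting FS = 1.00 in FS = [c + γz cos²β tanφ] / [γz sinβ cosβ] and solving for z:
z = c / [γ cosβ (FS·sinβ − cosβ·tanφ)]
  = 12.3 / [18.1·cos30.1°·(1.00·sin30.1° − cos30.1°·tan25.1°)]
  = 12.3 / [18.1·0.8652·(1.00·0.5015 − 0.8652·0.4684)]
  = 12.3 / 1.5071 = 8.161 m

z_c = 8.16 m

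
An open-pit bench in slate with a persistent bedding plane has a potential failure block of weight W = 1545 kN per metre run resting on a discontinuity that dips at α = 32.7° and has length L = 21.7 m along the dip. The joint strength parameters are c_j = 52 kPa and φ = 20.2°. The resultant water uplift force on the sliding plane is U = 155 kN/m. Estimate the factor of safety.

Resolving the block weight along and normal to the plane and applying the Mohr–Coulomb strength on the joint:
N' = W cosα − U = 1545·cos32.7° − 155 = 1145.1 kN/m
Driving force T = W sinα = 1545·sin32.7° = 834.7 kN/m
Resisting force R = c_j·L + N'·tanφ = 52·21.7 + 1145.1·tan20.2° = 1128.4 + 421.3 = 1549.7 kN/m
FS = R / T = 1549.7 / 834.7 = 1.857

FS = 1.86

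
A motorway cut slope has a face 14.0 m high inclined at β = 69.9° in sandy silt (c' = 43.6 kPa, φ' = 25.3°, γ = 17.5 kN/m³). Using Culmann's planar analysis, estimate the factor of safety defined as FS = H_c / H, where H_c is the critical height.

FS = 2.10

H_c = (4c'/γ) · sinβ cosφ' / [1 − cos(β − φ')]
    = (4·43.6/17.5) · sin69.9°·cos25.3° / [1 − cos44.6°]
    = 9.966 · 0.8490 / 0.2880 = 29.38 m
FS = H_c / H = 29.38 / 14.0 = 2.099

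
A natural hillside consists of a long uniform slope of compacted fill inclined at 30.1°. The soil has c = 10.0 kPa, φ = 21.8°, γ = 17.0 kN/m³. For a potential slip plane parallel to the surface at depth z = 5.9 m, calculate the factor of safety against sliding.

For an infinite slope with a slip plane parallel to the surface (no pore pressure): FS = [c + γz cos²β tanφ] / [γz sinβ cosβ].
γz = 17.0·5.9 = 100.30 kN/m²
Numerator = 10.0 + 100.30·cos²30.1°·tan21.8° = 10.0 + 100.30·0.7485·0.4000 = 40.027 kPa
Denominator = 100.30·sin30.1°·cos30.1° = 100.30·0.5015·0.8652 = 43.518 kPa
FS = 40.027 / 43.518 = 0.920

FS = 0.92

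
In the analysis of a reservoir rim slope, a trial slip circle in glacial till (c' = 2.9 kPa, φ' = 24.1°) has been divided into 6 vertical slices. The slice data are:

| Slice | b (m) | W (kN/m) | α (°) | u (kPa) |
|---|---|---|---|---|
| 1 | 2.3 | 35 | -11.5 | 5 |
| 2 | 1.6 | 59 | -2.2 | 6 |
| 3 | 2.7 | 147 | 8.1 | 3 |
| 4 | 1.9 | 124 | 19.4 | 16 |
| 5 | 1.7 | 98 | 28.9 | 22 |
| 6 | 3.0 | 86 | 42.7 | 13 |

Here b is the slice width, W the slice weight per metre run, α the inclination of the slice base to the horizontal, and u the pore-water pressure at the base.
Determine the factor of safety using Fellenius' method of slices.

FS = 1.25

Ordinary method of slices: FS = Σ[c'·Δl_i + (W_i cosα_i − u_i·Δl_i)·tanφ'] / Σ W_i sinα_i, with Δl_i = b_i / cosα_i.
Slice 1: Δl = 2.3/cos(-11.5°) = 2.347 m; N'_1 = 35·cos(-11.5°) − 5·2.347 = 22.6; c'Δl = 6.81; W sinα = -7.0
Slice 2: Δl = 1.6/cos(-2.2°) = 1.601 m; N'_2 = 59·cos(-2.2°) − 6·1.601 = 49.3; c'Δl = 4.64; W sinα = -2.3
Slice 3: Δl = 2.7/cos8.1° = 2.727 m; N'_3 = 147·cos8.1° − 3·2.727 = 137.4; c'Δl = 7.91; W sinα = 20.7
Slice 4: Δl = 1.9/cos19.4° = 2.014 m; N'_4 = 124·cos19.4° − 16·2.014 = 84.7; c'Δl = 5.84; W sinα = 41.2
Slice 5: Δl = 1.7/cos28.9° = 1.942 m; N'_5 = 98·cos28.9° − 22·1.942 = 43.1; c'Δl = 5.63; W sinα = 47.4
Slice 6: Δl = 3.0/cos42.7° = 4.082 m; N'_6 = 86·cos42.7° − 13·4.082 = 10.1; c'Δl = 11.84; W sinα = 58.3
Σc'Δl = 42.7 kN/m; ΣN' = 347.2 kN/m; ΣW sinα = 158.3 kN/m
Resisting = 42.7 + 347.2·tan24.1° = 42.7 + 155.3 = 198.0 kN/m
FS = 198.0 / 158.3 = 1.250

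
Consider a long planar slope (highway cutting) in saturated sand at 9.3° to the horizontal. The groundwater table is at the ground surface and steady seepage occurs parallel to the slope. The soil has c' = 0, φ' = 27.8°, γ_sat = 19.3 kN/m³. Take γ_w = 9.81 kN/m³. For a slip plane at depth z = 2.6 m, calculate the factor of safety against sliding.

With seepage parallel to the slope and the water table at the surface, the effective normal stress on the slip plane uses the buoyant unit weight γ' = γ_sat − γ_w while the driving shear stress uses γ_sat:
FS = [c' + γ' z cos²β tanφ'] / [γ_sat z sinβ cosβ]
(For c' = 0 this reduces to FS = (γ'/γ_sat)·tanφ'/tanβ.)
γ' = 19.3 − 9.81 = 9.49 kN/m³
Numerator = 0.0 + 9.49·2.6·cos²9.3°·tan27.8° = 0.0 + 9.49·2.6·0.9739·0.5272 = 12.669 kPa
Denominator = 19.3·2.6·sin9.3°·cos9.3° = 19.3·2.6·0.1616·0.9869 = 8.003 kPa
FS = 12.669 / 8.003 = 1.583

FS = 1.58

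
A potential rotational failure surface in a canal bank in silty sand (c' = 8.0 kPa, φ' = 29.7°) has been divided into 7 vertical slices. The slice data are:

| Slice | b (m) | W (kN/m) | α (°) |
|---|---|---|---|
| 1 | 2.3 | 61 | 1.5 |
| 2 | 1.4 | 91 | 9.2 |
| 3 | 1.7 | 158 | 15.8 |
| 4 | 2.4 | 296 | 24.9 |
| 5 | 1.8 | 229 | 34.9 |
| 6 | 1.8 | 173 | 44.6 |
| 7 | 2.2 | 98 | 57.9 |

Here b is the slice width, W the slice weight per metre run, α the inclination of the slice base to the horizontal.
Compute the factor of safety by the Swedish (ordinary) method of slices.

FS = 1.29

Ordinary method of slices: FS = Σ[c'·Δl_i + (W_i cosα_i)·tanφ'] / Σ W_i sinα_i, with Δl_i = b_i / cosα_i.
Slice 1: Δl = 2.3/cos1.5° = 2.301 m; N'_1 = 61·cos1.5° = 61.0; c'Δl = 18.41; W sinα = 1.6
Slice 2: Δl = 1.4/cos9.2° = 1.418 m; N'_2 = 91·cos9.2° = 89.8; c'Δl = 11.35; W sinα = 14.5
Slice 3: Δl = 1.7/cos15.8° = 1.767 m; N'_3 = 158·cos15.8° = 152.0; c'Δl = 14.13; W sinα = 43.0
Slice 4: Δl = 2.4/cos24.9° = 2.646 m; N'_4 = 296·cos24.9° = 268.5; c'Δl = 21.17; W sinα = 124.6
Slice 5: Δl = 1.8/cos34.9° = 2.195 m; N'_5 = 229·cos34.9° = 187.8; c'Δl = 17.56; W sinα = 131.0
Slice 6: Δl = 1.8/cos44.6° = 2.528 m; N'_6 = 173·cos44.6° = 123.2; c'Δl = 20.22; W sinα = 121.5
Slice 7: Δl = 2.2/cos57.9° = 4.140 m; N'_7 = 98·cos57.9° = 52.1; c'Δl = 33.12; W sinα = 83.0
Σc'Δl = 136.0 kN/m; ΣN' = 934.4 kN/m; ΣW sinα = 519.3 kN/m
Resisting = 136.0 + 934.4·tan29.7° = 136.0 + 533.0 = 668.9 kN/m
FS = 668.9 / 519.3 = 1.288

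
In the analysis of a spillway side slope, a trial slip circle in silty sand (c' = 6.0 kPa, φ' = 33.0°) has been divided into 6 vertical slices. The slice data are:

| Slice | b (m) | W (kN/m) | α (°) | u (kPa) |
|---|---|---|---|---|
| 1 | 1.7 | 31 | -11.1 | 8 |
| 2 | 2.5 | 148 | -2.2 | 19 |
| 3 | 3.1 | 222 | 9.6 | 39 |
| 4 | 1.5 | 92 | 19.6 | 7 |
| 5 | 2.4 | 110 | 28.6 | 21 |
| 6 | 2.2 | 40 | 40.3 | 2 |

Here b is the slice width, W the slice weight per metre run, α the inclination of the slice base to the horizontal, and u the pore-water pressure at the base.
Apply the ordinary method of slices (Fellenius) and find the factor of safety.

Ordinary method of slices: FS = Σ[c'·Δl_i + (W_i cosα_i − u_i·Δl_i)·tanφ'] / Σ W_i sinα_i, with Δl_i = b_i / cosα_i.
Slice 1: Δl = 1.7/cos(-11.1°) = 1.732 m; N'_1 = 31·cos(-11.1°) − 8·1.732 = 16.6; c'Δl = 10.39; W sinα = -6.0
Slice 2: Δl = 2.5/cos(-2.2°) = 2.502 m; N'_2 = 148·cos(-2.2°) − 19·2.502 = 100.4; c'Δl = 15.01; W sinα = -5.7
Slice 3: Δl = 3.1/cos9.6° = 3.144 m; N'_3 = 222·cos9.6° − 39·3.144 = 96.3; c'Δl = 18.86; W sinα = 37.0
Slice 4: Δl = 1.5/cos19.6° = 1.592 m; N'_4 = 92·cos19.6° − 7·1.592 = 75.5; c'Δl = 9.55; W sinα = 30.9
Slice 5: Δl = 2.4/cos28.6° = 2.734 m; N'_5 = 110·cos28.6° − 21·2.734 = 39.2; c'Δl = 16.40; W sinα = 52.7
Slice 6: Δl = 2.2/cos40.3° = 2.885 m; N'_6 = 40·cos40.3° − 2·2.885 = 24.7; c'Δl = 17.31; W sinα = 25.9
Σc'Δl = 87.5 kN/m; ΣN' = 352.6 kN/m; ΣW sinα = 134.8 kN/m
Resisting = 87.5 + 352.6·tan33.0° = 87.5 + 229.0 = 316.5 kN/m
FS = 316.5 / 134.8 = 2.349

FS = 2.35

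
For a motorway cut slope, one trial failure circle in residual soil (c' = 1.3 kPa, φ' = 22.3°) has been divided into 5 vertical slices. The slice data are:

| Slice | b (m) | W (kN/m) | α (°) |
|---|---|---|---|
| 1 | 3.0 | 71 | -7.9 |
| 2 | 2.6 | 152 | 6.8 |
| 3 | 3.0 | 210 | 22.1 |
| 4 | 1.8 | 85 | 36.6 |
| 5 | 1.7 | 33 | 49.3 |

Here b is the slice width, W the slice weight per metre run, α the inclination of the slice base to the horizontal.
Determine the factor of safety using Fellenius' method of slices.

FS = 1.38

Ordinary method of slices: FS = Σ[c'·Δl_i + (W_i cosα_i)·tanφ'] / Σ W_i sinα_i, with Δl_i = b_i / cosα_i.
Slice 1: Δl = 3.0/cos(-7.9°) = 3.029 m; N'_1 = 71·cos(-7.9°) = 70.3; c'Δl = 3.94; W sinα = -9.8
Slice 2: Δl = 2.6/cos6.8° = 2.618 m; N'_2 = 152·cos6.8° = 150.9; c'Δl = 3.40; W sinα = 18.0
Slice 3: Δl = 3.0/cos22.1° = 3.238 m; N'_3 = 210·cos22.1° = 194.6; c'Δl = 4.21; W sinα = 79.0
Slice 4: Δl = 1.8/cos36.6° = 2.242 m; N'_4 = 85·cos36.6° = 68.2; c'Δl = 2.91; W sinα = 50.7
Slice 5: Δl = 1.7/cos49.3° = 2.607 m; N'_5 = 33·cos49.3° = 21.5; c'Δl = 3.39; W sinα = 25.0
Σc'Δl = 17.9 kN/m; ΣN' = 505.6 kN/m; ΣW sinα = 162.9 kN/m
Resisting = 17.9 + 505.6·tan22.3° = 17.9 + 207.4 = 225.2 kN/m
FS = 225.2 / 162.9 = 1.382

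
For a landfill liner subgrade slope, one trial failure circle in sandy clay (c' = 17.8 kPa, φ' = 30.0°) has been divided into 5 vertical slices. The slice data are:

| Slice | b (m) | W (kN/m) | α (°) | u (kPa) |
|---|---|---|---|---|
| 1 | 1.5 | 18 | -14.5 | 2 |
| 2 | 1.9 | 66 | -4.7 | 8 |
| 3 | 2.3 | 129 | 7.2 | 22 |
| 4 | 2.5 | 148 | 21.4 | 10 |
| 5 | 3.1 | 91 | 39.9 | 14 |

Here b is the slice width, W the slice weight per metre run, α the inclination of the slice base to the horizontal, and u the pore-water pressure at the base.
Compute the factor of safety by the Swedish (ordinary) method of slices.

FS = 3.17

Ordinary method of slices: FS = Σ[c'·Δl_i + (W_i cosα_i − u_i·Δl_i)·tanφ'] / Σ W_i sinα_i, with Δl_i = b_i / cosα_i.
Slice 1: Δl = 1.5/cos(-14.5°) = 1.549 m; N'_1 = 18·cos(-14.5°) − 2·1.549 = 14.3; c'Δl = 27.58; W sinα = -4.5
Slice 2: Δl = 1.9/cos(-4.7°) = 1.906 m; N'_2 = 66·cos(-4.7°) − 8·1.906 = 50.5; c'Δl = 33.93; W sinα = -5.4
Slice 3: Δl = 2.3/cos7.2° = 2.318 m; N'_3 = 129·cos7.2° − 22·2.318 = 77.0; c'Δl = 41.27; W sinα = 16.2
Slice 4: Δl = 2.5/cos21.4° = 2.685 m; N'_4 = 148·cos21.4° − 10·2.685 = 110.9; c'Δl = 47.80; W sinα = 54.0
Slice 5: Δl = 3.1/cos39.9° = 4.041 m; N'_5 = 91·cos39.9° − 14·4.041 = 13.2; c'Δl = 71.93; W sinα = 58.4
Σc'Δl = 222.5 kN/m; ΣN' = 266.0 kN/m; ΣW sinα = 118.6 kN/m
Resisting = 222.5 + 266.0·tan30.0° = 222.5 + 153.6 = 376.1 kN/m
FS = 376.1 / 118.6 = 3.170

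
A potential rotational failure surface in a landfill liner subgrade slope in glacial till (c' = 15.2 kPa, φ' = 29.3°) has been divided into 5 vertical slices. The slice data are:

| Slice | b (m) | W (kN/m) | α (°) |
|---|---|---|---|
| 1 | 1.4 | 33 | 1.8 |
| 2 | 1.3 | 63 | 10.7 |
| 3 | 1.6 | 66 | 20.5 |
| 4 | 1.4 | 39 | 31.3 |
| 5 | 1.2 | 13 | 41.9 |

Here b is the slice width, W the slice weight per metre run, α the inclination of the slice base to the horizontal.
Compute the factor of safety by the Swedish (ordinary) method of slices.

Ordinary method of slices: FS = Σ[c'·Δl_i + (W_i cosα_i)·tanφ'] / Σ W_i sinα_i, with Δl_i = b_i / cosα_i.
Slice 1: Δl = 1.4/cos1.8° = 1.401 m; N'_1 = 33·cos1.8° = 33.0; c'Δl = 21.29; W sinα = 1.0
Slice 2: Δl = 1.3/cos10.7° = 1.323 m; N'_2 = 63·cos10.7° = 61.9; c'Δl = 20.11; W sinα = 11.7
Slice 3: Δl = 1.6/cos20.5° = 1.708 m; N'_3 = 66·cos20.5° = 61.8; c'Δl = 25.96; W sinα = 23.1
Slice 4: Δl = 1.4/cos31.3° = 1.638 m; N'_4 = 39·cos31.3° = 33.3; c'Δl = 24.90; W sinα = 20.3
Slice 5: Δl = 1.2/cos41.9° = 1.612 m; N'_5 = 13·cos41.9° = 9.7; c'Δl = 24.51; W sinα = 8.7
Σc'Δl = 116.8 kN/m; ΣN' = 199.7 kN/m; ΣW sinα = 64.8 kN/m
Resisting = 116.8 + 199.7·tan29.3° = 116.8 + 112.1 = 228.8 kN/m
FS = 228.8 / 64.8 = 3.532

FS = 3.53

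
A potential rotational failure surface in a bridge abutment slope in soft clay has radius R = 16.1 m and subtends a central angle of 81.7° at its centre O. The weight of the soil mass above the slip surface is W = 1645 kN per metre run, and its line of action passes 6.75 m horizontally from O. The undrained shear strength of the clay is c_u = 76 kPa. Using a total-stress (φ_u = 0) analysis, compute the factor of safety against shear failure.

Taking moments about the centre O, the resisting moment is provided by the undrained shear strength acting along the arc:
Arc length L_a = R·θ = 16.1·(81.7°·π/180) = 16.1·1.4259 = 22.96 m
M_R = c_u·L_a·R = 76·22.96·16.1 = 28090.8 kN·m/m
M_D = W·d = 1645·6.75 = 11103.8 kN·m/m
FS = M_R / M_D = 28090.8 / 11103.8 = 2.530

FS = 2.53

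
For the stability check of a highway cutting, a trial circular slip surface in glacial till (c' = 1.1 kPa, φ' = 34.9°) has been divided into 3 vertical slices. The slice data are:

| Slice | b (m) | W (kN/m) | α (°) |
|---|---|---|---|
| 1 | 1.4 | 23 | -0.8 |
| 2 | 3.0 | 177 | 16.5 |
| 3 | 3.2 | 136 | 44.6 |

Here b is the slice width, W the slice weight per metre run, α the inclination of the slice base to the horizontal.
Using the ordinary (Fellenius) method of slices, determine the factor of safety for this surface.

FS = 1.46

Ordinary method of slices: FS = Σ[c'·Δl_i + (W_i cosα_i)·tanφ'] / Σ W_i sinα_i, with Δl_i = b_i / cosα_i.
Slice 1: Δl = 1.4/cos(-0.8°) = 1.400 m; N'_1 = 23·cos(-0.8°) = 23.0; c'Δl = 1.54; W sinα = -0.3
Slice 2: Δl = 3.0/cos16.5° = 3.129 m; N'_2 = 177·cos16.5° = 169.7; c'Δl = 3.44; W sinα = 50.3
Slice 3: Δl = 3.2/cos44.6° = 4.494 m; N'_3 = 136·cos44.6° = 96.8; c'Δl = 4.94; W sinα = 95.5
Σc'Δl = 9.9 kN/m; ΣN' = 289.5 kN/m; ΣW sinα = 145.4 kN/m
Resisting = 9.9 + 289.5·tan34.9° = 9.9 + 202.0 = 211.9 kN/m
FS = 211.9 / 145.4 = 1.457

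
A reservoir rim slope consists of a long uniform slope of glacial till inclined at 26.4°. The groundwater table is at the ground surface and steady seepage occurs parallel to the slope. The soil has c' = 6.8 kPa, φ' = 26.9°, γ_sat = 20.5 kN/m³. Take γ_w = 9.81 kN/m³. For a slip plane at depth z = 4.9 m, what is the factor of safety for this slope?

With seepage parallel to the slope and the water table at the surface, the effective normal stress on the slip plane uses the buoyant unit weight γ' = γ_sat − γ_w while the driving shear stress uses γ_sat:
FS = [c' + γ' z cos²β tanφ'] / [γ_sat z sinβ cosβ]
γ' = 20.5 − 9.81 = 10.69 kN/m³
Numerator = 6.8 + 10.69·4.9·cos²26.4°·tan26.9° = 6.8 + 10.69·4.9·0.8023·0.5073 = 28.121 kPa
Denominator = 20.5·4.9·sin26.4°·cos26.4° = 20.5·4.9·0.4446·0.8957 = 40.006 kPa
FS = 28.121 / 40.006 = 0.703

FS = 0.70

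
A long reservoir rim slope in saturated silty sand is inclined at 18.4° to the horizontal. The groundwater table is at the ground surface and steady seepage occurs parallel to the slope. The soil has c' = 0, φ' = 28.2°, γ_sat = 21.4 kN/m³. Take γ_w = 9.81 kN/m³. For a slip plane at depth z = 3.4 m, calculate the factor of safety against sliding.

FS = 0.87

With seepage parallel to the slope and the water table at the surface, the effective normal stress on the slip plane uses the buoyant unit weight γ' = γ_sat − γ_w while the driving shear stress uses γ_sat:
FS = [c' + γ' z cos²β tanφ'] / [γ_sat z sinβ cosβ]
(For c' = 0 this reduces to FS = (γ'/γ_sat)·tanφ'/tanβ.)
γ' = 21.4 − 9.81 = 11.59 kN/m³
Numerator = 0.0 + 11.59·3.4·cos²18.4°·tan28.2° = 0.0 + 11.59·3.4·0.9004·0.5362 = 19.024 kPa
Denominator = 21.4·3.4·sin18.4°·cos18.4° = 21.4·3.4·0.3156·0.9489 = 21.792 kPa
FS = 19.024 / 21.792 = 0.873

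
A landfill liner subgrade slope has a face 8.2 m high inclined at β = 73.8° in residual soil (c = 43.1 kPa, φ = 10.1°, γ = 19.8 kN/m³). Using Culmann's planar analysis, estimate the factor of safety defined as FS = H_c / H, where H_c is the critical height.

FS = 1.80

H_c = (4c/γ) · sinβ cosφ / [1 − cos(β − φ)]
    = (4·43.1/19.8) · sin73.8°·cos10.1° / [1 − cos63.7°]
    = 8.707 · 0.9454 / 0.5569 = 14.78 m
FS = H_c / H = 14.78 / 8.2 = 1.803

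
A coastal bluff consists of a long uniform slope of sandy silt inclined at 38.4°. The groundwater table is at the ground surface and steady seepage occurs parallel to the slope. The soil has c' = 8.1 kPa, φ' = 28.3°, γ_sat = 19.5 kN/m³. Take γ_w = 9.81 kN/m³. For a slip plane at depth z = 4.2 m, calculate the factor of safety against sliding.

With seepage parallel to the slope and the water table at the surface, the effective normal stress on the slip plane uses the buoyant unit weight γ' = γ_sat − γ_w while the driving shear stress uses γ_sat:
FS = [c' + γ' z cos²β tanφ'] / [γ_sat z sinβ cosβ]
γ' = 19.5 − 9.81 = 9.69 kN/m³
Numerator = 8.1 + 9.69·4.2·cos²38.4°·tan28.3° = 8.1 + 9.69·4.2·0.6142·0.5384 = 21.559 kPa
Denominator = 19.5·4.2·sin38.4°·cos38.4° = 19.5·4.2·0.6211·0.7837 = 39.868 kPa
FS = 21.559 / 39.868 = 0.541

FS = 0.54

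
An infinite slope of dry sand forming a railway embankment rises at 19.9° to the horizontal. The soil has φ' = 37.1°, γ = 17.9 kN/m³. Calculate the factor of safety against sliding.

FS = 2.09

For a dry cohesionless infinite slope the factor of safety is FS = tanφ' / tanβ.
FS = tan37.1° / tan19.9° = 0.7563 / 0.3620 = 2.089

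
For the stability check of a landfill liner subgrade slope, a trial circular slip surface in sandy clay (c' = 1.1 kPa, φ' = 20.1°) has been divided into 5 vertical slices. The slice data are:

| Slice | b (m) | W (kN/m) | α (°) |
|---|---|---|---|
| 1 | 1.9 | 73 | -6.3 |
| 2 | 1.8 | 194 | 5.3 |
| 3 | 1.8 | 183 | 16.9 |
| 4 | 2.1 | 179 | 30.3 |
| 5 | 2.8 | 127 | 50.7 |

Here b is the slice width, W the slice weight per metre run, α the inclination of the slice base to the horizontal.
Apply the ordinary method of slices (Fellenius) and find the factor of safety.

FS = 1.04

Ordinary method of slices: FS = Σ[c'·Δl_i + (W_i cosα_i)·tanφ'] / Σ W_i sinα_i, with Δl_i = b_i / cosα_i.
Slice 1: Δl = 1.9/cos(-6.3°) = 1.912 m; N'_1 = 73·cos(-6.3°) = 72.6; c'Δl = 2.10; W sinα = -8.0
Slice 2: Δl = 1.8/cos5.3° = 1.808 m; N'_2 = 194·cos5.3° = 193.2; c'Δl = 1.99; W sinα = 17.9
Slice 3: Δl = 1.8/cos16.9° = 1.881 m; N'_3 = 183·cos16.9° = 175.1; c'Δl = 2.07; W sinα = 53.2
Slice 4: Δl = 2.1/cos30.3° = 2.432 m; N'_4 = 179·cos30.3° = 154.5; c'Δl = 2.68; W sinα = 90.3
Slice 5: Δl = 2.8/cos50.7° = 4.421 m; N'_5 = 127·cos50.7° = 80.4; c'Δl = 4.86; W sinα = 98.3
Σc'Δl = 13.7 kN/m; ΣN' = 675.8 kN/m; ΣW sinα = 251.7 kN/m
Resisting = 13.7 + 675.8·tan20.1° = 13.7 + 247.3 = 261.0 kN/m
FS = 261.0 / 251.7 = 1.037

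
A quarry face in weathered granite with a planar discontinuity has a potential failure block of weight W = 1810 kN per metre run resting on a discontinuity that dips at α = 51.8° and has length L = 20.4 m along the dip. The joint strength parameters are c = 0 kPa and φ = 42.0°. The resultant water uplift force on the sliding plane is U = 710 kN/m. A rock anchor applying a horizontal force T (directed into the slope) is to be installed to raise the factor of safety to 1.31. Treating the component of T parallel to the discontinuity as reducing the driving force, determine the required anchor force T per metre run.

T = 985 kN/m

Resolving forces along and normal to the sliding plane, with the horizontal anchor force T adding T·sinα to the effective normal force and T·cosα acting up the plane against the driving force:
FS = [cL + (W cosα − U + T sinα) tanφ] / [W sinα − T cosα]
Without the anchor: N' = 409.3 kN/m, driving T_d = 1422.4 kN/m, resisting R = 0·20.4 + 409.3·tan42.0° = 368.6 kN/m, FS = 0.26.
Setting FS = 1.31 and solving for T:
1.31·(1422.4 − T cos51.8°) = 368.6 + T sin51.8°·tan42.0°
T·(sin51.8°·tan42.0° + 1.31·cos51.8°) = 1.31·1422.4 − 368.6
T·(0.7859·0.9004 + 1.31·0.6184) = 1863.3 − 368.6 = 1494.8
T·1.5177 = 1494.8
T = 984.9 kN/m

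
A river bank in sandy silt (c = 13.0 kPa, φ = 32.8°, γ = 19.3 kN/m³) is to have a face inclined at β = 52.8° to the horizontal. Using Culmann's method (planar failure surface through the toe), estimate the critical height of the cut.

H_c = 29.91 m

Culmann's analysis gives the critical failure plane at α_cr = (β + φ)/2 = (52.8 + 32.8)/2 = 42.8°, and the critical height
H_c = (4c/γ) · sinβ cosφ / [1 − cos(β − φ)]
    = (4·13.0/19.3) · sin52.8°·cos32.8° / [1 − cos(20.0°)]
    = 2.694 · 0.7965·0.8406 / [1 − 0.9397]
    = 2.694 · 0.6695 / 0.0603
    = 29.91 m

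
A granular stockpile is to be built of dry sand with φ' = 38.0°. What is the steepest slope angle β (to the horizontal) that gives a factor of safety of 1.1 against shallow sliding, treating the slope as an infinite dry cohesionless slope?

For an infinite dry cohesionless slope FS = tanφ'/tanβ, so tanβ = tanφ' / FS.
tanβ = tan38.0° / 1.1 = 0.7813 / 1.1 = 0.7103
β = arctan(0.7103) = 35.38°

β = 35.4°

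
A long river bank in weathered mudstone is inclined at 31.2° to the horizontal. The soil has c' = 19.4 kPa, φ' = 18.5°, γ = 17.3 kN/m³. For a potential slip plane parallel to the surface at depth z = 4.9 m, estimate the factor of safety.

For an infinite slope with a slip plane parallel to the surface (no pore pressure): FS = [c' + γz cos²β tanφ'] / [γz sinβ cosβ].
γz = 17.3·4.9 = 84.77 kN/m²
Numerator = 19.4 + 84.77·cos²31.2°·tan18.5° = 19.4 + 84.77·0.7316·0.3346 = 40.152 kPa
Denominator = 84.77·sin31.2°·cos31.2° = 84.77·0.5180·0.8554 = 37.562 kPa
FS = 40.152 / 37.562 = 1.069

FS = 1.07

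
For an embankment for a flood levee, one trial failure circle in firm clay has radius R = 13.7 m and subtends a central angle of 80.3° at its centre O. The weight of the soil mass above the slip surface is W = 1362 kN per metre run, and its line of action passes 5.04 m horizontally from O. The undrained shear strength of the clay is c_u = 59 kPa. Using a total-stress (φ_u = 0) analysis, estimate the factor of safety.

FS = 2.26

Taking moments about the centre O, the resisting moment is provided by the undrained shear strength acting along the arc:
Arc length L_a = R·θ = 13.7·(80.3°·π/180) = 13.7·1.4015 = 19.20 m
M_R = c_u·L_a·R = 59·19.20·13.7 = 15519.8 kN·m/m
M_D = W·d = 1362·5.04 = 6864.5 kN·m/m
FS = M_R / M_D = 15519.8 / 6864.5 = 2.261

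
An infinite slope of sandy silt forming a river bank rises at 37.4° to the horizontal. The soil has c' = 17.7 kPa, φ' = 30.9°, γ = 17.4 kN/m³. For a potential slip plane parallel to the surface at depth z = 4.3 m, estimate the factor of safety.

FS = 1.27

For an infinite slope with a slip plane parallel to the surface (no pore pressure): FS = [c' + γz cos²β tanφ'] / [γz sinβ cosβ].
γz = 17.4·4.3 = 74.82 kN/m²
Numerator = 17.7 + 74.82·cos²37.4°·tan30.9° = 17.7 + 74.82·0.6311·0.5985 = 45.960 kPa
Denominator = 74.82·sin37.4°·cos37.4° = 74.82·0.6074·0.7944 = 36.101 kPa
FS = 45.960 / 36.101 = 1.273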